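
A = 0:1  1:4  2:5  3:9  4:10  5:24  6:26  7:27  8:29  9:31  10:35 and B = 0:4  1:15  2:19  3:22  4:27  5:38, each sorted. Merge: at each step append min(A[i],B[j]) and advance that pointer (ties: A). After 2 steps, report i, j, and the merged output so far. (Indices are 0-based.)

i=0 j=0: A[i]=1<=B[j]=4 take 1, i++
i=1 j=0: A[i]=4<=B[j]=4 take 4, i++

i=2, j=0, merged so far=[1, 4]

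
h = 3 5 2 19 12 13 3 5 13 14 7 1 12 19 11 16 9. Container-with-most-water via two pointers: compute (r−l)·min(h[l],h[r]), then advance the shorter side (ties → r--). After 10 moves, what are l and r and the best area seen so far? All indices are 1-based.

l=4, r=10, best area=192

[1,17] min(3,9)*16=48 best=48 * → l++
[2,17] min(5,9)*15=75 best=75 * → l++
[3,17] min(2,9)*14=28 best=75 → l++
[4,17] min(19,9)*13=117 best=117 * → r--
[4,16] min(19,16)*12=192 best=192 * → r--
[4,15] min(19,11)*11=121 best=192 → r--
[4,14] min(19,19)*10=190 best=192 → r--
[4,13] min(19,12)*9=108 best=192 → r--
[4,12] min(19,1)*8=8 best=192 → r--
[4,11] min(19,7)*7=49 best=192 → r--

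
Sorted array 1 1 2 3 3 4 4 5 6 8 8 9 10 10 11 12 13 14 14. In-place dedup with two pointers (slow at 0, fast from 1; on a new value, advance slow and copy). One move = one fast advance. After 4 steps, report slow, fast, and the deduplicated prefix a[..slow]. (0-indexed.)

(s=0,f=1) a[fast]=1=a[slow] dup → fast++
(s=0,f=2) a[fast]=2≠a[slow]=1 write a[1]=2 → slow++,fast++
(s=1,f=3) a[fast]=3≠a[slow]=2 write a[2]=3 → slow++,fast++
(s=2,f=4) a[fast]=3=a[slow] dup → fast++

slow=2, fast=5, prefix=[1, 2, 3]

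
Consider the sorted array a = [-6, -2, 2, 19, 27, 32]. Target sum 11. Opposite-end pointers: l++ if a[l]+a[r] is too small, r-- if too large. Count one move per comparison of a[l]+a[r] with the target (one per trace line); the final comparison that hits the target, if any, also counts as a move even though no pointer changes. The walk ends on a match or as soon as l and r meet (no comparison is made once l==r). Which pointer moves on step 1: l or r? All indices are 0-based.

l=0 r=5: -6+32=26 >11, r--

r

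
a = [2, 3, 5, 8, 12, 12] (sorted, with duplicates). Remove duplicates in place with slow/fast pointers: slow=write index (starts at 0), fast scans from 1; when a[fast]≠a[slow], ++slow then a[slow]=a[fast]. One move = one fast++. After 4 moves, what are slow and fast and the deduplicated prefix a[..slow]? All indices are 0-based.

slow=4, fast=5, prefix=[2, 3, 5, 8, 12]

(s=0,f=1) a[fast]=3≠a[slow]=2 write a[1]=3 → slow++,fast++
(s=1,f=2) a[fast]=5≠a[slow]=3 write a[2]=5 → slow++,fast++
(s=2,f=3) a[fast]=8≠a[slow]=5 write a[3]=8 → slow++,fast++
(s=3,f=4) a[fast]=12≠a[slow]=8 write a[4]=12 → slow++,fast++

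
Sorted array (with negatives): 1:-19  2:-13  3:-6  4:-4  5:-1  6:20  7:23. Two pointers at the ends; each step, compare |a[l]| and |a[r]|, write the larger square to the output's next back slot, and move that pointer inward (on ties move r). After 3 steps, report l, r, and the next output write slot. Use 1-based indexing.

l=2, r=5, next write slot=4

l=1 r=7: |-19|<=|23| out[7]=529, r--
l=1 r=6: |-19|<=|20| out[6]=400, r--
l=1 r=5: |-19|>|-1| out[5]=361, l++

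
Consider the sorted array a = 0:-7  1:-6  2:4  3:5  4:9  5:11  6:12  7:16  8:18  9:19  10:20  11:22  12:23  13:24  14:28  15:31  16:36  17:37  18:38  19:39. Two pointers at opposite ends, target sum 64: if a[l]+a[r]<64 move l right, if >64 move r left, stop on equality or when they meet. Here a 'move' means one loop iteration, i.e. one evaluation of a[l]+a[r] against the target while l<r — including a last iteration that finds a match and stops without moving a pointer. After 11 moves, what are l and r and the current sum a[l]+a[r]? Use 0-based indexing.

l=0 r=19: -7+39=32 <64, l++
l=1 r=19: -6+39=33 <64, l++
l=2 r=19: 4+39=43 <64, l++
l=3 r=19: 5+39=44 <64, l++
l=4 r=19: 9+39=48 <64, l++
l=5 r=19: 11+39=50 <64, l++
l=6 r=19: 12+39=51 <64, l++
l=7 r=19: 16+39=55 <64, l++
l=8 r=19: 18+39=57 <64, l++
l=9 r=19: 19+39=58 <64, l++
l=10 r=19: 20+39=59 <64, l++

l=11, r=19, sum=61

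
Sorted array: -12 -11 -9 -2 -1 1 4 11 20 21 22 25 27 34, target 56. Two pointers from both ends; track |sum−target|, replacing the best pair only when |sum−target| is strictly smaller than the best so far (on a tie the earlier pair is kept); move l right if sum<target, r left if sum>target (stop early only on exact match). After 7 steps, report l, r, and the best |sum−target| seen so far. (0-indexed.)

l=7, r=13, best |Δ|=18

l=0 r=13: -12+34=22 d=34 *, l++
l=1 r=13: -11+34=23 d=33 *, l++
l=2 r=13: -9+34=25 d=31 *, l++
l=3 r=13: -2+34=32 d=24 *, l++
l=4 r=13: -1+34=33 d=23 *, l++
l=5 r=13: 1+34=35 d=21 *, l++
l=6 r=13: 4+34=38 d=18 *, l++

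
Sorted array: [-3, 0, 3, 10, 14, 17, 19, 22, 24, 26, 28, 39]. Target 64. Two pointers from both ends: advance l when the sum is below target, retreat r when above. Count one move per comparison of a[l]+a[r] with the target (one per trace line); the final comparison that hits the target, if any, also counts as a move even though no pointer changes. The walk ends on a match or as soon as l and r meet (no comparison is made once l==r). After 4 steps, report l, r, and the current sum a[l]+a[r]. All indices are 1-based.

l=5, r=12, sum=53

l=1 r=12: -3+39=36 <64, l++
l=2 r=12: 0+39=39 <64, l++
l=3 r=12: 3+39=42 <64, l++
l=4 r=12: 10+39=49 <64, l++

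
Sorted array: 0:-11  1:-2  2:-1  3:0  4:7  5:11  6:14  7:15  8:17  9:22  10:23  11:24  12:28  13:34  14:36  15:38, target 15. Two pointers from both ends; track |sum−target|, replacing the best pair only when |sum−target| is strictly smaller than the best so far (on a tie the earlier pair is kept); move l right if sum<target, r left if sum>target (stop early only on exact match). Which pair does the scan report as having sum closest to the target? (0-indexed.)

pair (-2, 17) with sum 15 (|Δ|=0)

[0,15] -11+38=27 d=12 * → r--
[0,14] -11+36=25 d=10 * → r--
[0,13] -11+34=23 d=8 * → r--
[0,12] -11+28=17 d=2 * → r--
[0,11] -11+24=13 d=2 → l++
[1,11] -2+24=22 d=7 → r--
[1,10] -2+23=21 d=6 → r--
[1,9] -2+22=20 d=5 → r--
[1,8] -2+17=15 d=0 * → stop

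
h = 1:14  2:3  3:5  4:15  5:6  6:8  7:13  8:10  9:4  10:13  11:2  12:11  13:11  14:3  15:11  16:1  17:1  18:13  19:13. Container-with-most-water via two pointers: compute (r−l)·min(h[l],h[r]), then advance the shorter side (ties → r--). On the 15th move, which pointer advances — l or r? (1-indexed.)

r

l=1 r=19: min(14,13)*18=234 best=234 *, r--
l=1 r=18: min(14,13)*17=221 best=234, r--
l=1 r=17: min(14,1)*16=16 best=234, r--
l=1 r=16: min(14,1)*15=15 best=234, r--
l=1 r=15: min(14,11)*14=154 best=234, r--
l=1 r=14: min(14,3)*13=39 best=234, r--
l=1 r=13: min(14,11)*12=132 best=234, r--
l=1 r=12: min(14,11)*11=121 best=234, r--
l=1 r=11: min(14,2)*10=20 best=234, r--
l=1 r=10: min(14,13)*9=117 best=234, r--
l=1 r=9: min(14,4)*8=32 best=234, r--
l=1 r=8: min(14,10)*7=70 best=234, r--
l=1 r=7: min(14,13)*6=78 best=234, r--
l=1 r=6: min(14,8)*5=40 best=234, r--
l=1 r=5: min(14,6)*4=24 best=234, r--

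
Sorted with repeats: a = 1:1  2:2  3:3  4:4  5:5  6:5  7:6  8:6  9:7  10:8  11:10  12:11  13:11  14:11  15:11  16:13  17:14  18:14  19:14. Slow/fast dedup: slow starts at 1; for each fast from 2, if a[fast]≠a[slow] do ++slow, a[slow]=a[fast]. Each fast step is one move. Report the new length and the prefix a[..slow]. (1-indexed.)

length 12; prefix = [1, 2, 3, 4, 5, 6, 7, 8, 10, 11, 13, 14]

(s=1,f=2) a[fast]=2≠a[slow]=1 write a[2]=2 → slow++,fast++
(s=2,f=3) a[fast]=3≠a[slow]=2 write a[3]=3 → slow++,fast++
(s=3,f=4) a[fast]=4≠a[slow]=3 write a[4]=4 → slow++,fast++
(s=4,f=5) a[fast]=5≠a[slow]=4 write a[5]=5 → slow++,fast++
(s=5,f=6) a[fast]=5=a[slow] dup → fast++
(s=5,f=7) a[fast]=6≠a[slow]=5 write a[6]=6 → slow++,fast++
(s=6,f=8) a[fast]=6=a[slow] dup → fast++
(s=6,f=9) a[fast]=7≠a[slow]=6 write a[7]=7 → slow++,fast++
(s=7,f=10) a[fast]=8≠a[slow]=7 write a[8]=8 → slow++,fast++
(s=8,f=11) a[fast]=10≠a[slow]=8 write a[9]=10 → slow++,fast++
(s=9,f=12) a[fast]=11≠a[slow]=10 write a[10]=11 → slow++,fast++
(s=10,f=13) a[fast]=11=a[slow] dup → fast++
(s=10,f=14) a[fast]=11=a[slow] dup → fast++
(s=10,f=15) a[fast]=11=a[slow] dup → fast++
(s=10,f=16) a[fast]=13≠a[slow]=11 write a[11]=13 → slow++,fast++
(s=11,f=17) a[fast]=14≠a[slow]=13 write a[12]=14 → slow++,fast++
(s=12,f=18) a[fast]=14=a[slow] dup → fast++
(s=12,f=19) a[fast]=14=a[slow] dup → fast++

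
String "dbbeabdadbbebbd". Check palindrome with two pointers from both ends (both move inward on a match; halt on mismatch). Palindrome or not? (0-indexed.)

[0,14] 'd'=='d' → l++,r--
[1,13] 'b'=='b' → l++,r--
[2,12] 'b'=='b' → l++,r--
[3,11] 'e'=='e' → l++,r--
[4,10] 'a'!='b' → stop

not a palindrome (mismatch at 4,10)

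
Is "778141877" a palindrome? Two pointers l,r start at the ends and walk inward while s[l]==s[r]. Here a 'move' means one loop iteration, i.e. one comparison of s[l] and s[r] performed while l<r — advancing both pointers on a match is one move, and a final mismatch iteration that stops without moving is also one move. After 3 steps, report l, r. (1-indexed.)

[1,9] '7'=='7' → l++,r--
[2,8] '7'=='7' → l++,r--
[3,7] '8'=='8' → l++,r--

l=4, r=6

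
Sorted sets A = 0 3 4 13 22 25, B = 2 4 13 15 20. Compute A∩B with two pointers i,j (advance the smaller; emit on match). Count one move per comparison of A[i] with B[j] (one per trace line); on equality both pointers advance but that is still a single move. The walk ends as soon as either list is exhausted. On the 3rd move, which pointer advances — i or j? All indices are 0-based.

[i=0,j=0] 0<2 → i++
[i=1,j=0] 3>2 → j++
[i=1,j=1] 3<4 → i++

i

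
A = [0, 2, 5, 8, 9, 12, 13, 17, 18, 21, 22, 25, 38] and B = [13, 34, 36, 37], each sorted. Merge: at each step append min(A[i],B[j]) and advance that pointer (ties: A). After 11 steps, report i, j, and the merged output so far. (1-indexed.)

[i=1,j=1] A[i]=0<=B[j]=13 take 0 → i++
[i=2,j=1] A[i]=2<=B[j]=13 take 2 → i++
[i=3,j=1] A[i]=5<=B[j]=13 take 5 → i++
[i=4,j=1] A[i]=8<=B[j]=13 take 8 → i++
[i=5,j=1] A[i]=9<=B[j]=13 take 9 → i++
[i=6,j=1] A[i]=12<=B[j]=13 take 12 → i++
[i=7,j=1] A[i]=13<=B[j]=13 take 13 → i++
[i=8,j=1] A[i]=17>B[j]=13 take 13 → j++
[i=8,j=2] A[i]=17<=B[j]=34 take 17 → i++
[i=9,j=2] A[i]=18<=B[j]=34 take 18 → i++
[i=10,j=2] A[i]=21<=B[j]=34 take 21 → i++

i=11, j=2, merged so far=[0, 2, 5, 8, 9, 12, 13, 13, 17, 18, 21]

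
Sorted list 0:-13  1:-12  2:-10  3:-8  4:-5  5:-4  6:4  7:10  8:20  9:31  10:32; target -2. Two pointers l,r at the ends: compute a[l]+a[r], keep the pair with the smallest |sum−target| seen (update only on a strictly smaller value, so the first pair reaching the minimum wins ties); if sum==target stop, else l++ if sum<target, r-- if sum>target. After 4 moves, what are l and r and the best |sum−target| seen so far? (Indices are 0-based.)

l=1, r=7, best |Δ|=1

[0,10] -13+32=19 d=21 * → r--
[0,9] -13+31=18 d=20 * → r--
[0,8] -13+20=7 d=9 * → r--
[0,7] -13+10=-3 d=1 * → l++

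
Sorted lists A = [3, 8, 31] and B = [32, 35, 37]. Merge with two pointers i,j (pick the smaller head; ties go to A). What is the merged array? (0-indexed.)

[i=0,j=0] A[i]=3<=B[j]=32 take 3 → i++
[i=1,j=0] A[i]=8<=B[j]=32 take 8 → i++
[i=2,j=0] A[i]=31<=B[j]=32 take 31 → i++
[i=3,j=0] A done, take B[j]=32 → j++
[i=3,j=1] A done, take B[j]=35 → j++
[i=3,j=2] A done, take B[j]=37 → j++

[3, 8, 31, 32, 35, 37]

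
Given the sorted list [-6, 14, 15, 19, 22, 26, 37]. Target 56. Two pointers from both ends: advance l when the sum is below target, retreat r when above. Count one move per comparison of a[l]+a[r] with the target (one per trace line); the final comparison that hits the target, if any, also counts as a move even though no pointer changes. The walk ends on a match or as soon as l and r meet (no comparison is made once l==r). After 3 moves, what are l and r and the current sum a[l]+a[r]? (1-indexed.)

l=4, r=7, sum=56

l=1 r=7: -6+37=31 <56, l++
l=2 r=7: 14+37=51 <56, l++
l=3 r=7: 15+37=52 <56, l++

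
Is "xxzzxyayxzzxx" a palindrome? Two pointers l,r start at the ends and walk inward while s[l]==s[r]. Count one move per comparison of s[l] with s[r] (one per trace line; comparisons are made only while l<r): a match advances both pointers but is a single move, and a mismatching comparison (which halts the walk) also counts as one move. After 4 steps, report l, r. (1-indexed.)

[1,13] 'x'=='x' → l++,r--
[2,12] 'x'=='x' → l++,r--
[3,11] 'z'=='z' → l++,r--
[4,10] 'z'=='z' → l++,r--

l=5, r=9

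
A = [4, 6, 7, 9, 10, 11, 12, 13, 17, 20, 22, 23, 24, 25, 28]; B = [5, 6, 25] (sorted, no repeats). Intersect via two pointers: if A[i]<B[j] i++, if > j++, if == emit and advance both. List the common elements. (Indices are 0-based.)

intersection = [6, 25]

i=0 j=0: 4<5, i++
i=1 j=0: 6>5, j++
i=1 j=1: 6==6 emit, i++,j++
i=2 j=2: 7<25, i++
i=3 j=2: 9<25, i++
i=4 j=2: 10<25, i++
i=5 j=2: 11<25, i++
i=6 j=2: 12<25, i++
i=7 j=2: 13<25, i++
i=8 j=2: 17<25, i++
i=9 j=2: 20<25, i++
i=10 j=2: 22<25, i++
i=11 j=2: 23<25, i++
i=12 j=2: 24<25, i++
i=13 j=2: 25==25 emit, i++,j++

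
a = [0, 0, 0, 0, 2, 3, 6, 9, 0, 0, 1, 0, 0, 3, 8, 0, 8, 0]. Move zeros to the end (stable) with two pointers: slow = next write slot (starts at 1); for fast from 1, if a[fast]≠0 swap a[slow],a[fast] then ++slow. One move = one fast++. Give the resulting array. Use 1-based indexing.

[2, 3, 6, 9, 1, 3, 8, 8, 0, 0, 0, 0, 0, 0, 0, 0, 0, 0]

slow=1 fast=1: a[fast]=0, fast++
slow=1 fast=2: a[fast]=0, fast++
slow=1 fast=3: a[fast]=0, fast++
slow=1 fast=4: a[fast]=0, fast++
slow=1 fast=5: a[fast]=2≠0 swap→a[1]=2, slow++,fast++
slow=2 fast=6: a[fast]=3≠0 swap→a[2]=3, slow++,fast++
slow=3 fast=7: a[fast]=6≠0 swap→a[3]=6, slow++,fast++
slow=4 fast=8: a[fast]=9≠0 swap→a[4]=9, slow++,fast++
slow=5 fast=9: a[fast]=0, fast++
slow=5 fast=10: a[fast]=0, fast++
slow=5 fast=11: a[fast]=1≠0 swap→a[5]=1, slow++,fast++
slow=6 fast=12: a[fast]=0, fast++
slow=6 fast=13: a[fast]=0, fast++
slow=6 fast=14: a[fast]=3≠0 swap→a[6]=3, slow++,fast++
slow=7 fast=15: a[fast]=8≠0 swap→a[7]=8, slow++,fast++
slow=8 fast=16: a[fast]=0, fast++
slow=8 fast=17: a[fast]=8≠0 swap→a[8]=8, slow++,fast++
slow=9 fast=18: a[fast]=0, fast++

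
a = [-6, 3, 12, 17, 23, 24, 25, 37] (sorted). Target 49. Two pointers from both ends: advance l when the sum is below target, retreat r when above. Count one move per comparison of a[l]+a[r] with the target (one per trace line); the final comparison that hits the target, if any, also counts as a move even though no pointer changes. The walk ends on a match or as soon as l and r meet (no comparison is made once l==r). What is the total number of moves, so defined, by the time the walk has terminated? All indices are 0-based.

l=0 r=7: -6+37=31 <49, l++
l=1 r=7: 3+37=40 <49, l++
l=2 r=7: 12+37=49, found

3 moves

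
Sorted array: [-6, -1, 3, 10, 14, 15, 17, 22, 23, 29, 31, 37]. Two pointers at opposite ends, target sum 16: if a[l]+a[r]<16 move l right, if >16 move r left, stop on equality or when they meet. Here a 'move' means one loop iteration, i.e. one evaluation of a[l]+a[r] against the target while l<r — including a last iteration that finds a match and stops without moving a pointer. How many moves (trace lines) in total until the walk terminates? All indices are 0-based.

5 moves

l=0 r=11: -6+37=31 >16, r--
l=0 r=10: -6+31=25 >16, r--
l=0 r=9: -6+29=23 >16, r--
l=0 r=8: -6+23=17 >16, r--
l=0 r=7: -6+22=16, found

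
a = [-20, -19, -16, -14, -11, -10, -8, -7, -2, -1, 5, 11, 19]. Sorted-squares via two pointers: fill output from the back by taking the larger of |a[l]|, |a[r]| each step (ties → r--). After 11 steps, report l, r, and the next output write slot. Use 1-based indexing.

l=9, r=10, next write slot=2

[1,13] |-20|>|19| out[13]=400 → l++
[2,13] |-19|<=|19| out[12]=361 → r--
[2,12] |-19|>|11| out[11]=361 → l++
[3,12] |-16|>|11| out[10]=256 → l++
[4,12] |-14|>|11| out[9]=196 → l++
[5,12] |-11|<=|11| out[8]=121 → r--
[5,11] |-11|>|5| out[7]=121 → l++
[6,11] |-10|>|5| out[6]=100 → l++
[7,11] |-8|>|5| out[5]=64 → l++
[8,11] |-7|>|5| out[4]=49 → l++
[9,11] |-2|<=|5| out[3]=25 → r--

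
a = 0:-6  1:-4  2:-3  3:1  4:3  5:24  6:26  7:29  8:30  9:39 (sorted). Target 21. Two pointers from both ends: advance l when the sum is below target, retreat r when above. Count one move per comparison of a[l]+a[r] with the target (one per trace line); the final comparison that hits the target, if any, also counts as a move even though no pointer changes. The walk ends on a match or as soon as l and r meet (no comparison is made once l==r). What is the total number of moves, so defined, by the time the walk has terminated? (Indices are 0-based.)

7 moves

l=0 r=9: -6+39=33 >21, r--
l=0 r=8: -6+30=24 >21, r--
l=0 r=7: -6+29=23 >21, r--
l=0 r=6: -6+26=20 <21, l++
l=1 r=6: -4+26=22 >21, r--
l=1 r=5: -4+24=20 <21, l++
l=2 r=5: -3+24=21, found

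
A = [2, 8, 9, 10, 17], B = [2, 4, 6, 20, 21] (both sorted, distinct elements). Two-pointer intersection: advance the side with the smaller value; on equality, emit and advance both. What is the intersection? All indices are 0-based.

intersection = [2]

[i=0,j=0] 2==2 emit → i++,j++
[i=1,j=1] 8>4 → j++
[i=1,j=2] 8>6 → j++
[i=1,j=3] 8<20 → i++
[i=2,j=3] 9<20 → i++
[i=3,j=3] 10<20 → i++
[i=4,j=3] 17<20 → i++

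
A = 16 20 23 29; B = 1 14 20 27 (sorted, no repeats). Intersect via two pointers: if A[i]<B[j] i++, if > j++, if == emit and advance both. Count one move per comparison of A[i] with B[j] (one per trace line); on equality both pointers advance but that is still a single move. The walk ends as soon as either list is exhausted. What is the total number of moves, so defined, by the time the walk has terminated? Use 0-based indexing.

6 moves

[i=0,j=0] 16>1 → j++
[i=0,j=1] 16>14 → j++
[i=0,j=2] 16<20 → i++
[i=1,j=2] 20==20 emit → i++,j++
[i=2,j=3] 23<27 → i++
[i=3,j=3] 29>27 → j++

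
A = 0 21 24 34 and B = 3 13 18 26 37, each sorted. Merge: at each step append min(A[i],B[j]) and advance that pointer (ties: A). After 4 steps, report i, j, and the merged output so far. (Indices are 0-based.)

i=0 j=0: A[i]=0<=B[j]=3 take 0, i++
i=1 j=0: A[i]=21>B[j]=3 take 3, j++
i=1 j=1: A[i]=21>B[j]=13 take 13, j++
i=1 j=2: A[i]=21>B[j]=18 take 18, j++

i=1, j=3, merged so far=[0, 3, 13, 18]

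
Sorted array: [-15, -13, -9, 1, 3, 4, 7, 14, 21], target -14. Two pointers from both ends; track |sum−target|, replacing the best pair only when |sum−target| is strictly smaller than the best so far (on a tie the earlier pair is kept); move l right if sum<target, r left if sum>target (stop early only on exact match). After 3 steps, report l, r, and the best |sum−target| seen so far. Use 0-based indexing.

l=0 r=8: -15+21=6 d=20 *, r--
l=0 r=7: -15+14=-1 d=13 *, r--
l=0 r=6: -15+7=-8 d=6 *, r--

l=0, r=5, best |Δ|=6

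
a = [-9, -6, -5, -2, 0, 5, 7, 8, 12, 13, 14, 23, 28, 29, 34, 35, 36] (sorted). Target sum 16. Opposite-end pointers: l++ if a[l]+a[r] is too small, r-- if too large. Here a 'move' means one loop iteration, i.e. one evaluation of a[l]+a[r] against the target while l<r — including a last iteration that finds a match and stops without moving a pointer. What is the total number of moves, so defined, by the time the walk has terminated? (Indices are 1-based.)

16 moves

l=1 r=17: -9+36=27 >16, r--
l=1 r=16: -9+35=26 >16, r--
l=1 r=15: -9+34=25 >16, r--
l=1 r=14: -9+29=20 >16, r--
l=1 r=13: -9+28=19 >16, r--
l=1 r=12: -9+23=14 <16, l++
l=2 r=12: -6+23=17 >16, r--
l=2 r=11: -6+14=8 <16, l++
l=3 r=11: -5+14=9 <16, l++
l=4 r=11: -2+14=12 <16, l++
l=5 r=11: 0+14=14 <16, l++
l=6 r=11: 5+14=19 >16, r--
l=6 r=10: 5+13=18 >16, r--
l=6 r=9: 5+12=17 >16, r--
l=6 r=8: 5+8=13 <16, l++
l=7 r=8: 7+8=15 <16, l++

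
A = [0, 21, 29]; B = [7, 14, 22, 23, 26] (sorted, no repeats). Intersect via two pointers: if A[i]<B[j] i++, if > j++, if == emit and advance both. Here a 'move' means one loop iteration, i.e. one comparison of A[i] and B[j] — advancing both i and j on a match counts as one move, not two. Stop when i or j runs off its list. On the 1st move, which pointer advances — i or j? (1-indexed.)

i

i=1 j=1: 0<7, i++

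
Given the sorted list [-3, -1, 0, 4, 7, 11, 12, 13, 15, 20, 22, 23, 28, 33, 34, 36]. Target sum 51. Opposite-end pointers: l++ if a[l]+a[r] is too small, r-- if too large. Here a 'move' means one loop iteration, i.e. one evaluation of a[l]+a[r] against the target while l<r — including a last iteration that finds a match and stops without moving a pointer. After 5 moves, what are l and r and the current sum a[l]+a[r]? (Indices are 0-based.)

l=5, r=15, sum=47

[0,15] -3+36=33 <51 → l++
[1,15] -1+36=35 <51 → l++
[2,15] 0+36=36 <51 → l++
[3,15] 4+36=40 <51 → l++
[4,15] 7+36=43 <51 → l++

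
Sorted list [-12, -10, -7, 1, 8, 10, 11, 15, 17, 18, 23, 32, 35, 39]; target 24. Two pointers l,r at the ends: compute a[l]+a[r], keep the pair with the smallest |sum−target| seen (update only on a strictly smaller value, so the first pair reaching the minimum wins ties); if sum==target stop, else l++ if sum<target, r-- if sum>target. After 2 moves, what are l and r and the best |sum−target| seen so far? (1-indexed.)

l=2, r=13, best |Δ|=1

l=1 r=14: -12+39=27 d=3 *, r--
l=1 r=13: -12+35=23 d=1 *, l++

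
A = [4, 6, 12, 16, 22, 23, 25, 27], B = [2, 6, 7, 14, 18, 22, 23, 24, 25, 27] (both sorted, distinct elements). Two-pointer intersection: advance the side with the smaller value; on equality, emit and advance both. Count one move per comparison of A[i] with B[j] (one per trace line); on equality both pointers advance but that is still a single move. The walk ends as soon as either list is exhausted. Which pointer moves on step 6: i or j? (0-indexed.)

[i=0,j=0] 4>2 → j++
[i=0,j=1] 4<6 → i++
[i=1,j=1] 6==6 emit → i++,j++
[i=2,j=2] 12>7 → j++
[i=2,j=3] 12<14 → i++
[i=3,j=3] 16>14 → j++

j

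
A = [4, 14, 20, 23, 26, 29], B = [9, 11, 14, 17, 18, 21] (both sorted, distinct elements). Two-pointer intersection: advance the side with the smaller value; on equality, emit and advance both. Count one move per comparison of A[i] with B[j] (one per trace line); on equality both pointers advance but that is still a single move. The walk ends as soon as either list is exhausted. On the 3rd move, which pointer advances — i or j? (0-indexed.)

i=0 j=0: 4<9, i++
i=1 j=0: 14>9, j++
i=1 j=1: 14>11, j++

j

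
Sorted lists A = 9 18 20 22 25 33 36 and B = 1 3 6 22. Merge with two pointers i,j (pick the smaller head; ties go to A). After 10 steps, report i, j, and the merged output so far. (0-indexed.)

[i=0,j=0] A[i]=9>B[j]=1 take 1 → j++
[i=0,j=1] A[i]=9>B[j]=3 take 3 → j++
[i=0,j=2] A[i]=9>B[j]=6 take 6 → j++
[i=0,j=3] A[i]=9<=B[j]=22 take 9 → i++
[i=1,j=3] A[i]=18<=B[j]=22 take 18 → i++
[i=2,j=3] A[i]=20<=B[j]=22 take 20 → i++
[i=3,j=3] A[i]=22<=B[j]=22 take 22 → i++
[i=4,j=3] A[i]=25>B[j]=22 take 22 → j++
[i=4,j=4] B done, take A[i]=25 → i++
[i=5,j=4] B done, take A[i]=33 → i++

i=6, j=4, merged so far=[1, 3, 6, 9, 18, 20, 22, 22, 25, 33]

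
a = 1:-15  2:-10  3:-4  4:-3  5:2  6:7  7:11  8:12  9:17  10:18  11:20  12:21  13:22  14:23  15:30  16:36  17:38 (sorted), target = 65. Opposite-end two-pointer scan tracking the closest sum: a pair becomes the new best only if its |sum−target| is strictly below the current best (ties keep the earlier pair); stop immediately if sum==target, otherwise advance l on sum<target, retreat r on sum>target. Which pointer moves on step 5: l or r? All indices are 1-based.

l=1 r=17: -15+38=23 d=42 *, l++
l=2 r=17: -10+38=28 d=37 *, l++
l=3 r=17: -4+38=34 d=31 *, l++
l=4 r=17: -3+38=35 d=30 *, l++
l=5 r=17: 2+38=40 d=25 *, l++

l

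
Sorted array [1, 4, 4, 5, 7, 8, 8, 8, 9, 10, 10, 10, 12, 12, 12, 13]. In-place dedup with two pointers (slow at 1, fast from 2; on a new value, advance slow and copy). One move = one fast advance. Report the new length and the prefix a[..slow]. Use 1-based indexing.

slow=1 fast=2: a[fast]=4≠a[slow]=1 write a[2]=4, slow++,fast++
slow=2 fast=3: a[fast]=4=a[slow] dup, fast++
slow=2 fast=4: a[fast]=5≠a[slow]=4 write a[3]=5, slow++,fast++
slow=3 fast=5: a[fast]=7≠a[slow]=5 write a[4]=7, slow++,fast++
slow=4 fast=6: a[fast]=8≠a[slow]=7 write a[5]=8, slow++,fast++
slow=5 fast=7: a[fast]=8=a[slow] dup, fast++
slow=5 fast=8: a[fast]=8=a[slow] dup, fast++
slow=5 fast=9: a[fast]=9≠a[slow]=8 write a[6]=9, slow++,fast++
slow=6 fast=10: a[fast]=10≠a[slow]=9 write a[7]=10, slow++,fast++
slow=7 fast=11: a[fast]=10=a[slow] dup, fast++
slow=7 fast=12: a[fast]=10=a[slow] dup, fast++
slow=7 fast=13: a[fast]=12≠a[slow]=10 write a[8]=12, slow++,fast++
slow=8 fast=14: a[fast]=12=a[slow] dup, fast++
slow=8 fast=15: a[fast]=12=a[slow] dup, fast++
slow=8 fast=16: a[fast]=13≠a[slow]=12 write a[9]=13, slow++,fast++

length 9; prefix = [1, 4, 5, 7, 8, 9, 10, 12, 13]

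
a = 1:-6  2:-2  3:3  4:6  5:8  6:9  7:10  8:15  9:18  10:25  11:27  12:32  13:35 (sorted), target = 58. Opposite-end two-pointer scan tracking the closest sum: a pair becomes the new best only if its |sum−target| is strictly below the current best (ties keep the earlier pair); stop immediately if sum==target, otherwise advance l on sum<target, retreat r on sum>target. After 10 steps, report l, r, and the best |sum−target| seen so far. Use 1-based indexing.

l=10, r=12, best |Δ|=2

[1,13] -6+35=29 d=29 * → l++
[2,13] -2+35=33 d=25 * → l++
[3,13] 3+35=38 d=20 * → l++
[4,13] 6+35=41 d=17 * → l++
[5,13] 8+35=43 d=15 * → l++
[6,13] 9+35=44 d=14 * → l++
[7,13] 10+35=45 d=13 * → l++
[8,13] 15+35=50 d=8 * → l++
[9,13] 18+35=53 d=5 * → l++
[10,13] 25+35=60 d=2 * → r--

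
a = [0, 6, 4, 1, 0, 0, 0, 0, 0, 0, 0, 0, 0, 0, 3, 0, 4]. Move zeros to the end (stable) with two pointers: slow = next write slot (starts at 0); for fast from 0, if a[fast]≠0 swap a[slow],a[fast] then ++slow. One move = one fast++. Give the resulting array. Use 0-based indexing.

[6, 4, 1, 3, 4, 0, 0, 0, 0, 0, 0, 0, 0, 0, 0, 0, 0]

slow=0 fast=0: a[fast]=0, fast++
slow=0 fast=1: a[fast]=6≠0 swap→a[0]=6, slow++,fast++
slow=1 fast=2: a[fast]=4≠0 swap→a[1]=4, slow++,fast++
slow=2 fast=3: a[fast]=1≠0 swap→a[2]=1, slow++,fast++
slow=3 fast=4: a[fast]=0, fast++
slow=3 fast=5: a[fast]=0, fast++
slow=3 fast=6: a[fast]=0, fast++
slow=3 fast=7: a[fast]=0, fast++
slow=3 fast=8: a[fast]=0, fast++
slow=3 fast=9: a[fast]=0, fast++
slow=3 fast=10: a[fast]=0, fast++
slow=3 fast=11: a[fast]=0, fast++
slow=3 fast=12: a[fast]=0, fast++
slow=3 fast=13: a[fast]=0, fast++
slow=3 fast=14: a[fast]=3≠0 swap→a[3]=3, slow++,fast++
slow=4 fast=15: a[fast]=0, fast++
slow=4 fast=16: a[fast]=4≠0 swap→a[4]=4, slow++,fast++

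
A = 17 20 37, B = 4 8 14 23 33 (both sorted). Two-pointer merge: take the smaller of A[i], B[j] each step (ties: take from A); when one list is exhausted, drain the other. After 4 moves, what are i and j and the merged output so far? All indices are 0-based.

i=1, j=3, merged so far=[4, 8, 14, 17]

i=0 j=0: A[i]=17>B[j]=4 take 4, j++
i=0 j=1: A[i]=17>B[j]=8 take 8, j++
i=0 j=2: A[i]=17>B[j]=14 take 14, j++
i=0 j=3: A[i]=17<=B[j]=23 take 17, i++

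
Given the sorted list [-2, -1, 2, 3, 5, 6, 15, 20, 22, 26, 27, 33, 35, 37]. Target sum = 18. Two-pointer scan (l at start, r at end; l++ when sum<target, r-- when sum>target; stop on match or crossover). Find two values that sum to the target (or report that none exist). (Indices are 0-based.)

[0,13] -2+37=35 >18 → r--
[0,12] -2+35=33 >18 → r--
[0,11] -2+33=31 >18 → r--
[0,10] -2+27=25 >18 → r--
[0,9] -2+26=24 >18 → r--
[0,8] -2+22=20 >18 → r--
[0,7] -2+20=18 → found

(-2, 20)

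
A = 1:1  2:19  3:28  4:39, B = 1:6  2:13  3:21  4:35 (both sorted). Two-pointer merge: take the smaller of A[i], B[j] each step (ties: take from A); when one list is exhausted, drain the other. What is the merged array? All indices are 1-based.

i=1 j=1: A[i]=1<=B[j]=6 take 1, i++
i=2 j=1: A[i]=19>B[j]=6 take 6, j++
i=2 j=2: A[i]=19>B[j]=13 take 13, j++
i=2 j=3: A[i]=19<=B[j]=21 take 19, i++
i=3 j=3: A[i]=28>B[j]=21 take 21, j++
i=3 j=4: A[i]=28<=B[j]=35 take 28, i++
i=4 j=4: A[i]=39>B[j]=35 take 35, j++
i=4 j=5: B done, take A[i]=39, i++

[1, 6, 13, 19, 21, 28, 35, 39]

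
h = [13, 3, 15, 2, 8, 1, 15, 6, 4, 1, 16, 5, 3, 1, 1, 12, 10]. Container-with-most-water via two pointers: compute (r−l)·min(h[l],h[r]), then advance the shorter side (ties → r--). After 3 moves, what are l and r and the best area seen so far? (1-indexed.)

l=1, r=14, best area=180

[1,17] min(13,10)*16=160 best=160 * → r--
[1,16] min(13,12)*15=180 best=180 * → r--
[1,15] min(13,1)*14=14 best=180 → r--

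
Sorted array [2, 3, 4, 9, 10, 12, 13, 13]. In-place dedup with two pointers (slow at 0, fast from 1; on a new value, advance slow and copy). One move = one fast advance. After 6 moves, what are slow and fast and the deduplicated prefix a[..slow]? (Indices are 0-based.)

slow=0 fast=1: a[fast]=3≠a[slow]=2 write a[1]=3, slow++,fast++
slow=1 fast=2: a[fast]=4≠a[slow]=3 write a[2]=4, slow++,fast++
slow=2 fast=3: a[fast]=9≠a[slow]=4 write a[3]=9, slow++,fast++
slow=3 fast=4: a[fast]=10≠a[slow]=9 write a[4]=10, slow++,fast++
slow=4 fast=5: a[fast]=12≠a[slow]=10 write a[5]=12, slow++,fast++
slow=5 fast=6: a[fast]=13≠a[slow]=12 write a[6]=13, slow++,fast++

slow=6, fast=7, prefix=[2, 3, 4, 9, 10, 12, 13]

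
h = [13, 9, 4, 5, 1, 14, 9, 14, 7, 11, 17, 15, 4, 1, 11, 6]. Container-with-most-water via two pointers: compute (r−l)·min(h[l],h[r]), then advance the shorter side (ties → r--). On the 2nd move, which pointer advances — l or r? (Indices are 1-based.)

l=1 r=16: min(13,6)*15=90 best=90 *, r--
l=1 r=15: min(13,11)*14=154 best=154 *, r--

r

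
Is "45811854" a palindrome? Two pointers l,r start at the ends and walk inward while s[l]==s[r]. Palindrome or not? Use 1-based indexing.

palindrome

l=1 r=8: '4'=='4', l++,r--
l=2 r=7: '5'=='5', l++,r--
l=3 r=6: '8'=='8', l++,r--
l=4 r=5: '1'=='1', l++,r--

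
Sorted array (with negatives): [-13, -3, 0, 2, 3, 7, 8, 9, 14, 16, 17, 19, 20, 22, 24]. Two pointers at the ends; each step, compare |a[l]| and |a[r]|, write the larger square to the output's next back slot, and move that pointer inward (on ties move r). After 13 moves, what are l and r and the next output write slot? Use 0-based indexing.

l=2, r=3, next write slot=1

[0,14] |-13|<=|24| out[14]=576 → r--
[0,13] |-13|<=|22| out[13]=484 → r--
[0,12] |-13|<=|20| out[12]=400 → r--
[0,11] |-13|<=|19| out[11]=361 → r--
[0,10] |-13|<=|17| out[10]=289 → r--
[0,9] |-13|<=|16| out[9]=256 → r--
[0,8] |-13|<=|14| out[8]=196 → r--
[0,7] |-13|>|9| out[7]=169 → l++
[1,7] |-3|<=|9| out[6]=81 → r--
[1,6] |-3|<=|8| out[5]=64 → r--
[1,5] |-3|<=|7| out[4]=49 → r--
[1,4] |-3|<=|3| out[3]=9 → r--
[1,3] |-3|>|2| out[2]=9 → l++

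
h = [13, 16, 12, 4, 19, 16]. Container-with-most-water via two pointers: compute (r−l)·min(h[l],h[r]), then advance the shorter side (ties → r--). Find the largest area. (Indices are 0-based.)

[0,5] min(13,16)*5=65 best=65 * → l++
[1,5] min(16,16)*4=64 best=65 → r--
[1,4] min(16,19)*3=48 best=65 → l++
[2,4] min(12,19)*2=24 best=65 → l++
[3,4] min(4,19)*1=4 best=65 → l++

max area = 65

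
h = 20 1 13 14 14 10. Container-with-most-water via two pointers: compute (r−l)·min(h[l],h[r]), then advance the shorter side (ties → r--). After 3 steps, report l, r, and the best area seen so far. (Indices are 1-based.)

[1,6] min(20,10)*5=50 best=50 * → r--
[1,5] min(20,14)*4=56 best=56 * → r--
[1,4] min(20,14)*3=42 best=56 → r--

l=1, r=3, best area=56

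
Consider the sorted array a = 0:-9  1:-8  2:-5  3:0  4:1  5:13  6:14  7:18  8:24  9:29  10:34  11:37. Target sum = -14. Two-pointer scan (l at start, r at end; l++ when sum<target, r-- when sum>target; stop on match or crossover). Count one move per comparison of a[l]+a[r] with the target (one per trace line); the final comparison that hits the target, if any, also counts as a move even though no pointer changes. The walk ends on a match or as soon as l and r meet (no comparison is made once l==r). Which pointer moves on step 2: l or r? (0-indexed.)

r

[0,11] -9+37=28 >-14 → r--
[0,10] -9+34=25 >-14 → r--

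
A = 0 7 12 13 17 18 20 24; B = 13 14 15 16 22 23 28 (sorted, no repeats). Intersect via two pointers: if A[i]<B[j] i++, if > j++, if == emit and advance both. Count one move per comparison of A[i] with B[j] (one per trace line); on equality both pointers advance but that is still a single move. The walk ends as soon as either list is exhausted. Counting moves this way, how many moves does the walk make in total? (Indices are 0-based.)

13 moves

[i=0,j=0] 0<13 → i++
[i=1,j=0] 7<13 → i++
[i=2,j=0] 12<13 → i++
[i=3,j=0] 13==13 emit → i++,j++
[i=4,j=1] 17>14 → j++
[i=4,j=2] 17>15 → j++
[i=4,j=3] 17>16 → j++
[i=4,j=4] 17<22 → i++
[i=5,j=4] 18<22 → i++
[i=6,j=4] 20<22 → i++
[i=7,j=4] 24>22 → j++
[i=7,j=5] 24>23 → j++
[i=7,j=6] 24<28 → i++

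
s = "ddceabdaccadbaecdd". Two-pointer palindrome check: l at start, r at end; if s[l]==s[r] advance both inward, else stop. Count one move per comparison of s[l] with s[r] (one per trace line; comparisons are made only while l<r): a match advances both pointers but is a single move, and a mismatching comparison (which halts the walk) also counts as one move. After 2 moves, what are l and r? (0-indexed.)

l=2, r=15

l=0 r=17: 'd'=='d', l++,r--
l=1 r=16: 'd'=='d', l++,r--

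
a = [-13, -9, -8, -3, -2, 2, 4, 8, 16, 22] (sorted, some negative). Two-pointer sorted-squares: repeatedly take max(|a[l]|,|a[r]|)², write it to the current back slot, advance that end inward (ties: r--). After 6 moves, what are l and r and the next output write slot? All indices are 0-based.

l=3, r=6, next write slot=3

[0,9] |-13|<=|22| out[9]=484 → r--
[0,8] |-13|<=|16| out[8]=256 → r--
[0,7] |-13|>|8| out[7]=169 → l++
[1,7] |-9|>|8| out[6]=81 → l++
[2,7] |-8|<=|8| out[5]=64 → r--
[2,6] |-8|>|4| out[4]=64 → l++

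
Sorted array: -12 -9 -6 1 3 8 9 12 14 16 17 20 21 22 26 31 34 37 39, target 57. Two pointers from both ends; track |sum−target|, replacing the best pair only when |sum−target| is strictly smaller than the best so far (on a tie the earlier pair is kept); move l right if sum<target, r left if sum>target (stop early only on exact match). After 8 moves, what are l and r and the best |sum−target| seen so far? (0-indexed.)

l=8, r=18, best |Δ|=6

l=0 r=18: -12+39=27 d=30 *, l++
l=1 r=18: -9+39=30 d=27 *, l++
l=2 r=18: -6+39=33 d=24 *, l++
l=3 r=18: 1+39=40 d=17 *, l++
l=4 r=18: 3+39=42 d=15 *, l++
l=5 r=18: 8+39=47 d=10 *, l++
l=6 r=18: 9+39=48 d=9 *, l++
l=7 r=18: 12+39=51 d=6 *, l++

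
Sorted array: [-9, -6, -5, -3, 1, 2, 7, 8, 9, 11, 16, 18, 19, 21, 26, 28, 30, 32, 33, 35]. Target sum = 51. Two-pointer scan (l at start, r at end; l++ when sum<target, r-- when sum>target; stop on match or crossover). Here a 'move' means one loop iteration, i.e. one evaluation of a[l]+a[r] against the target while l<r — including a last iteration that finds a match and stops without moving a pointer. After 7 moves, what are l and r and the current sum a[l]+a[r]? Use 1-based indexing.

l=8, r=20, sum=43

[1,20] -9+35=26 <51 → l++
[2,20] -6+35=29 <51 → l++
[3,20] -5+35=30 <51 → l++
[4,20] -3+35=32 <51 → l++
[5,20] 1+35=36 <51 → l++
[6,20] 2+35=37 <51 → l++
[7,20] 7+35=42 <51 → l++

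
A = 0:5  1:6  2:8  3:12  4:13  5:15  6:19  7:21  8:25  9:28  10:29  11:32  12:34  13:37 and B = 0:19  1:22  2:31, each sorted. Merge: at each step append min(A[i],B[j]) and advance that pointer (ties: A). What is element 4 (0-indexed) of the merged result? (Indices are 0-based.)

merged[4] = 13

i=0 j=0: A[i]=5<=B[j]=19 take 5, i++
i=1 j=0: A[i]=6<=B[j]=19 take 6, i++
i=2 j=0: A[i]=8<=B[j]=19 take 8, i++
i=3 j=0: A[i]=12<=B[j]=19 take 12, i++
i=4 j=0: A[i]=13<=B[j]=19 take 13, i++
i=5 j=0: A[i]=15<=B[j]=19 take 15, i++
i=6 j=0: A[i]=19<=B[j]=19 take 19, i++
i=7 j=0: A[i]=21>B[j]=19 take 19, j++
i=7 j=1: A[i]=21<=B[j]=22 take 21, i++
i=8 j=1: A[i]=25>B[j]=22 take 22, j++
i=8 j=2: A[i]=25<=B[j]=31 take 25, i++
i=9 j=2: A[i]=28<=B[j]=31 take 28, i++
i=10 j=2: A[i]=29<=B[j]=31 take 29, i++
i=11 j=2: A[i]=32>B[j]=31 take 31, j++
i=11 j=3: B done, take A[i]=32, i++
i=12 j=3: B done, take A[i]=34, i++
i=13 j=3: B done, take A[i]=37, i++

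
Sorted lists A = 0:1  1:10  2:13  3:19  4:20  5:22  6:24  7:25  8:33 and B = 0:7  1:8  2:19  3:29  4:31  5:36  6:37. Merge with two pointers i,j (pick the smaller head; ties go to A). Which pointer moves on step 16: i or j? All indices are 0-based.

j

i=0 j=0: A[i]=1<=B[j]=7 take 1, i++
i=1 j=0: A[i]=10>B[j]=7 take 7, j++
i=1 j=1: A[i]=10>B[j]=8 take 8, j++
i=1 j=2: A[i]=10<=B[j]=19 take 10, i++
i=2 j=2: A[i]=13<=B[j]=19 take 13, i++
i=3 j=2: A[i]=19<=B[j]=19 take 19, i++
i=4 j=2: A[i]=20>B[j]=19 take 19, j++
i=4 j=3: A[i]=20<=B[j]=29 take 20, i++
i=5 j=3: A[i]=22<=B[j]=29 take 22, i++
i=6 j=3: A[i]=24<=B[j]=29 take 24, i++
i=7 j=3: A[i]=25<=B[j]=29 take 25, i++
i=8 j=3: A[i]=33>B[j]=29 take 29, j++
i=8 j=4: A[i]=33>B[j]=31 take 31, j++
i=8 j=5: A[i]=33<=B[j]=36 take 33, i++
i=9 j=5: A done, take B[j]=36, j++
i=9 j=6: A done, take B[j]=37, j++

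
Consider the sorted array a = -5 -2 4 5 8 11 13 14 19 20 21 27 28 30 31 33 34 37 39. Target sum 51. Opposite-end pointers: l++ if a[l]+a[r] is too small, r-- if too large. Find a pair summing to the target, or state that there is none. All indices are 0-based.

[0,18] -5+39=34 <51 → l++
[1,18] -2+39=37 <51 → l++
[2,18] 4+39=43 <51 → l++
[3,18] 5+39=44 <51 → l++
[4,18] 8+39=47 <51 → l++
[5,18] 11+39=50 <51 → l++
[6,18] 13+39=52 >51 → r--
[6,17] 13+37=50 <51 → l++
[7,17] 14+37=51 → found

(14, 37)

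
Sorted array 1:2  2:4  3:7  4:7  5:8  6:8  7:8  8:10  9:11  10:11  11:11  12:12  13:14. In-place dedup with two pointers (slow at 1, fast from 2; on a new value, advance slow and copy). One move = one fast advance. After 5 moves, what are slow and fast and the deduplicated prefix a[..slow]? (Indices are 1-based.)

slow=4, fast=7, prefix=[2, 4, 7, 8]

slow=1 fast=2: a[fast]=4≠a[slow]=2 write a[2]=4, slow++,fast++
slow=2 fast=3: a[fast]=7≠a[slow]=4 write a[3]=7, slow++,fast++
slow=3 fast=4: a[fast]=7=a[slow] dup, fast++
slow=3 fast=5: a[fast]=8≠a[slow]=7 write a[4]=8, slow++,fast++
slow=4 fast=6: a[fast]=8=a[slow] dup, fast++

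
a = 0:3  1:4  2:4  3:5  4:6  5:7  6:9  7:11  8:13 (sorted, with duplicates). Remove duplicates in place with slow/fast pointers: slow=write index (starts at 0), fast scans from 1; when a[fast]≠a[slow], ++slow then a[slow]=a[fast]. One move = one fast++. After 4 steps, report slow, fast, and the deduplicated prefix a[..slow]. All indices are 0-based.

slow=0 fast=1: a[fast]=4≠a[slow]=3 write a[1]=4, slow++,fast++
slow=1 fast=2: a[fast]=4=a[slow] dup, fast++
slow=1 fast=3: a[fast]=5≠a[slow]=4 write a[2]=5, slow++,fast++
slow=2 fast=4: a[fast]=6≠a[slow]=5 write a[3]=6, slow++,fast++

slow=3, fast=5, prefix=[3, 4, 5, 6]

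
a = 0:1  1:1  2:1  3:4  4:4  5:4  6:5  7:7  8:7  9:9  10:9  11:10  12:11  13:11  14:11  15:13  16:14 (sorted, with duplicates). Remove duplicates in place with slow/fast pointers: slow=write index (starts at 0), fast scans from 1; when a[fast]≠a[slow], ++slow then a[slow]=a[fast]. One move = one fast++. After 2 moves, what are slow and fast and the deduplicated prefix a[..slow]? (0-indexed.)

(s=0,f=1) a[fast]=1=a[slow] dup → fast++
(s=0,f=2) a[fast]=1=a[slow] dup → fast++

slow=0, fast=3, prefix=[1]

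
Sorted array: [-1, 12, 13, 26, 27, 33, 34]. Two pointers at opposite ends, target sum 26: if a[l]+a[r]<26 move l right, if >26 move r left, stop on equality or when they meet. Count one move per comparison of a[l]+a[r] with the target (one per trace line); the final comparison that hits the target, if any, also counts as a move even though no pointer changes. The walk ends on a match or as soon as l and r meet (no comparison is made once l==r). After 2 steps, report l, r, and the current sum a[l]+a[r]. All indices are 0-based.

l=0 r=6: -1+34=33 >26, r--
l=0 r=5: -1+33=32 >26, r--

l=0, r=4, sum=26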